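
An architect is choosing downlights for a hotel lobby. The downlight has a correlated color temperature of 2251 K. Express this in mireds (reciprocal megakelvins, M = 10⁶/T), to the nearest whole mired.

M = 10⁶ / 2251 = 444.247 → 444 mireds.

444 mireds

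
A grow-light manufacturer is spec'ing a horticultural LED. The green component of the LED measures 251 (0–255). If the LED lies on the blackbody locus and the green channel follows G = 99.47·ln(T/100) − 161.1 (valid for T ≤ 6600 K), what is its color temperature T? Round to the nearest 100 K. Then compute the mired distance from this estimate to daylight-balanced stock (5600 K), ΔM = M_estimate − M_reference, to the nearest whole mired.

ln t = (251 + 161.1) / 99.47 = 4.1430.
t = e^4.1430 = 62.989.
T = 100·t = 6299 K → 6300 K to the nearest 100 K.
M_estimate = 10⁶/6300 = 158.73; M_reference = 10⁶/5600 = 178.57.
ΔM = 158.73 − 178.57 = -19.84 → -20 mireds.

-20 mireds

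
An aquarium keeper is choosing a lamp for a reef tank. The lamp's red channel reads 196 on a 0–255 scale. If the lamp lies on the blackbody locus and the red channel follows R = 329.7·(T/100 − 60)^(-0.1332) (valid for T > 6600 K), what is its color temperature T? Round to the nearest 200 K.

11000 K

(t − 60)^(-0.1332) = 196/329.7 = 0.59448.
t − 60 = 0.59448^(1/-0.1332) = 0.59448^(-7.508) = 49.621, so t = 109.621.
T = 100·t = 10962 K → 11000 K to the nearest 200 K.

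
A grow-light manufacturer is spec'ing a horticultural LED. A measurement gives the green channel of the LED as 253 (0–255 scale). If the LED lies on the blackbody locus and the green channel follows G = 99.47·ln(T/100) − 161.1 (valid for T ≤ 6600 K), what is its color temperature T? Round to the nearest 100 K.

6400 K

ln t = (253 + 161.1) / 99.47 = 4.1631.
t = e^4.1631 = 64.268.
T = 100·t = 6427 K → 6400 K to the nearest 100 K.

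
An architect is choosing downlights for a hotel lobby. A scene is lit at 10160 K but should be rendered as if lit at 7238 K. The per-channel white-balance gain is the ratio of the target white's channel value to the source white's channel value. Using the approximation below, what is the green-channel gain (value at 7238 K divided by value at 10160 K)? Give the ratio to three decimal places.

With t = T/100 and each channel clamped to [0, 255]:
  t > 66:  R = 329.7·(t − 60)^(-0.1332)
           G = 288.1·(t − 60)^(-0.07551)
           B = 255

At 10160 K (t = 101.6):
  G = 288.1·(101.6 − 60)^(-0.07551) = 288.1·41.6^(-0.07551) = 288.1·0.75464 = 217.413.
At 7238 K (t = 72.38):
  G = 288.1·(72.38 − 60)^(-0.07551) = 288.1·12.38^(-0.07551) = 288.1·0.82697 = 238.249.
Gain = 238.249 / 217.413 = 1.0958 → 1.096.

1.096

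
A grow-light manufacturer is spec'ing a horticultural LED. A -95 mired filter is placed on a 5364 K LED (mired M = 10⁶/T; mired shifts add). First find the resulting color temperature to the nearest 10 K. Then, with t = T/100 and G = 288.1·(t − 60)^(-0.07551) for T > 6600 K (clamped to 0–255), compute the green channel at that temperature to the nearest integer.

M_in = 10⁶/5364 = 186.43; M_out = 186.43 + (-95) = 91.43.
T_out = 10⁶/91.43 = 10937.6 K → 10940 K; t = 109.4.
G = 288.1·(109.4 − 60)^(-0.07551) = 288.1·49.4^(-0.07551) = 288.1·0.74491 = 214.610.
Rounded: 215.

215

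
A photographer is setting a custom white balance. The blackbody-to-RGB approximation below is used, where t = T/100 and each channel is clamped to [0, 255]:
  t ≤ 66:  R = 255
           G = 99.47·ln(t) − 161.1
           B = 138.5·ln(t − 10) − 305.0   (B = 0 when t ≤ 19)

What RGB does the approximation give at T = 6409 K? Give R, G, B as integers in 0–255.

t = 6409/100 = 64.09; the t ≤ 66 branch applies.
R = 255 by definition for t ≤ 66.
G = 99.47·ln 64.09 − 161.1 = 99.47·4.1603 − 161.1 = 252.724.
B = 138.5·ln(64.09 − 10) − 305.0 = 138.5·ln 54.09 − 305.0 = 138.5·3.9906 − 305.0 = 247.705.
Rounded: (255, 253, 248).

R=255, G=253, B=248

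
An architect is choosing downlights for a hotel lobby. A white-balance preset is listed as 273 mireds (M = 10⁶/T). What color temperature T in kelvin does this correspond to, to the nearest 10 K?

T = 10⁶ / 273 = 3663.00 K → 3660 K.

3660 K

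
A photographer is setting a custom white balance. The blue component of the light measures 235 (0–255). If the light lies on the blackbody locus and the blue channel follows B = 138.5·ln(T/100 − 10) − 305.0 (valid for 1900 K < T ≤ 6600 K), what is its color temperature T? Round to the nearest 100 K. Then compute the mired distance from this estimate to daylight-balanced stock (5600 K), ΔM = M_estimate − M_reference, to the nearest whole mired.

ln(t − 10) = (235 + 305.0) / 138.5 = 3.8989.
t − 10 = e^3.8989 = 49.349, so t = 59.349.
T = 100·t = 5935 K → 5900 K to the nearest 100 K.
M_estimate = 10⁶/5900 = 169.49; M_reference = 10⁶/5600 = 178.57.
ΔM = 169.49 − 178.57 = -9.08 → -9 mireds.

-9 mireds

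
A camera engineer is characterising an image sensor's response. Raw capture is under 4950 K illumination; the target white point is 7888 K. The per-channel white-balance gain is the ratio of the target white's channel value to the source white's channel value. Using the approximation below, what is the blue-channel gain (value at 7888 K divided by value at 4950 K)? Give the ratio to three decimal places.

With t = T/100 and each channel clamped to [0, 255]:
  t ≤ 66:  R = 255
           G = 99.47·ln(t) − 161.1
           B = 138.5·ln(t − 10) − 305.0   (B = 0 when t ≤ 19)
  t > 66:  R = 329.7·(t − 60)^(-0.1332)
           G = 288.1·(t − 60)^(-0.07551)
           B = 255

At 4950 K (t = 49.5):
  B = 138.5·ln(49.5 − 10) − 305.0 = 138.5·ln 39.5 − 305.0 = 138.5·3.6763 − 305.0 = 204.168.
At 7888 K (t = 78.88):
  B = 255 by definition for t > 66.
Gain = 255.000 / 204.168 = 1.2490 → 1.249.

1.249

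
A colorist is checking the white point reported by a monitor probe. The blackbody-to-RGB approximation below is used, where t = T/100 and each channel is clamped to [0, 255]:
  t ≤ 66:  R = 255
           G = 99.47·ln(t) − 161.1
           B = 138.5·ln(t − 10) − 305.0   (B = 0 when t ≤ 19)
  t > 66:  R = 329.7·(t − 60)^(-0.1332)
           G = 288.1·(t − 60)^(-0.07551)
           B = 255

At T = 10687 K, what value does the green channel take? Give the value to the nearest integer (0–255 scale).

215

t = 10687/100 = 106.87; the t > 66 branch applies.
G = 288.1·(106.87 − 60)^(-0.07551) = 288.1·46.87^(-0.07551) = 288.1·0.74788 = 215.464.
Rounded: 215.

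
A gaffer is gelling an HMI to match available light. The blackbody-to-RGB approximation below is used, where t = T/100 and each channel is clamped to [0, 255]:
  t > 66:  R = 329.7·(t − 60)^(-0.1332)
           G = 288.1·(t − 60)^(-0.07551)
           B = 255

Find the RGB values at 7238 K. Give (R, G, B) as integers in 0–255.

(236, 238, 255)

t = 7238/100 = 72.38; the t > 66 branch applies.
R = 329.7·(72.38 − 60)^(-0.1332) = 329.7·12.38^(-0.1332) = 329.7·0.71524 = 235.813.
G = 288.1·(72.38 − 60)^(-0.07551) = 288.1·12.38^(-0.07551) = 288.1·0.82697 = 238.249.
B = 255 by definition for t > 66.
Rounded: (236, 238, 255).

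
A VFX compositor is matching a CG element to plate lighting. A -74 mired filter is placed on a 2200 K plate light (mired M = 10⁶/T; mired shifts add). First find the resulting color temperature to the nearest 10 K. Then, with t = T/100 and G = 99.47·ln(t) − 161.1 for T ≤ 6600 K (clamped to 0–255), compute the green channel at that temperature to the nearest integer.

164

M_in = 10⁶/2200 = 454.55; M_out = 454.55 + (-74) = 380.55.
T_out = 10⁶/380.55 = 2627.8 K → 2630 K; t = 26.3.
G = 99.47·ln 26.3 − 161.1 = 99.47·3.2696 − 161.1 = 164.124.
Rounded: 164.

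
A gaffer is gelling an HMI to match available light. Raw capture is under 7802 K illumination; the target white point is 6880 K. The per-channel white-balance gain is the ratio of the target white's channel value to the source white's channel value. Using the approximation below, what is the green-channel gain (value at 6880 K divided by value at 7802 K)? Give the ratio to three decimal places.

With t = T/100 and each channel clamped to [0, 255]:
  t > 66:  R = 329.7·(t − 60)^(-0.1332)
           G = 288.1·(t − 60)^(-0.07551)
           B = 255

At 7802 K (t = 78.02):
  G = 288.1·(78.02 − 60)^(-0.07551) = 288.1·18.02^(-0.07551) = 288.1·0.80386 = 231.591.
At 6880 K (t = 68.8):
  G = 288.1·(68.8 − 60)^(-0.07551) = 288.1·8.8^(-0.07551) = 288.1·0.84856 = 244.470.
Gain = 244.470 / 231.591 = 1.0556 → 1.056.

1.056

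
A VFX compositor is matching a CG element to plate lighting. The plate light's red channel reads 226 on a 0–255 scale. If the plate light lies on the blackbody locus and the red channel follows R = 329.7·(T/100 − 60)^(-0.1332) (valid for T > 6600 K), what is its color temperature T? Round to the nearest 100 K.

7700 K

(t − 60)^(-0.1332) = 226/329.7 = 0.68547.
t − 60 = 0.68547^(1/-0.1332) = 0.68547^(-7.508) = 17.034, so t = 77.034.
T = 100·t = 7703 K → 7700 K to the nearest 100 K.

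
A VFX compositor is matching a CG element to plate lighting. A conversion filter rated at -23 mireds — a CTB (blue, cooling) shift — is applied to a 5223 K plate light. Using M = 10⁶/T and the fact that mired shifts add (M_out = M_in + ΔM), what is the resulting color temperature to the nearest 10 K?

M_in = 10⁶/5223 = 191.46 mireds.
M_out = 191.46 + (-23) = 168.46 mireds.
T_out = 10⁶/168.46 = 5936.1 K → 5940 K.

5940 K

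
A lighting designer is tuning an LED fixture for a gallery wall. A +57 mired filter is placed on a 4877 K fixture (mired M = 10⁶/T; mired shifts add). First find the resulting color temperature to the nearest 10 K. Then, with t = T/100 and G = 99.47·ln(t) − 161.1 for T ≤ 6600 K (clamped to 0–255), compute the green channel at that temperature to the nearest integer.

201

M_in = 10⁶/4877 = 205.04; M_out = 205.04 + (+57) = 262.04.
T_out = 10⁶/262.04 = 3816.2 K → 3820 K; t = 38.2.
G = 99.47·ln 38.2 − 161.1 = 99.47·3.6428 − 161.1 = 201.253.
Rounded: 201.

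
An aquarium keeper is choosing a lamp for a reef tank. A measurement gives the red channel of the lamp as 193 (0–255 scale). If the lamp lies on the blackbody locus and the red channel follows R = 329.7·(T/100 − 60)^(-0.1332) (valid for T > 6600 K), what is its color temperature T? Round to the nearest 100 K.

11600 K

(t − 60)^(-0.1332) = 193/329.7 = 0.58538.
t − 60 = 0.58538^(1/-0.1332) = 0.58538^(-7.508) = 55.713, so t = 115.713.
T = 100·t = 11571 K → 11600 K to the nearest 100 K.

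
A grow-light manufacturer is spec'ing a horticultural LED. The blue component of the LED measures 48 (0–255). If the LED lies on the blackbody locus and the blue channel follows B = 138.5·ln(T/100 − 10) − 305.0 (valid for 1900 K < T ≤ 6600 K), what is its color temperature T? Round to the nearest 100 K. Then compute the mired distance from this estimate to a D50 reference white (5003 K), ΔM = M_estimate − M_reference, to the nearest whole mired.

ln(t − 10) = (48 + 305.0) / 138.5 = 2.5487.
t − 10 = e^2.5487 = 12.791, so t = 22.791.
T = 100·t = 2279 K → 2300 K to the nearest 100 K.
M_estimate = 10⁶/2300 = 434.78; M_reference = 10⁶/5003 = 199.88.
ΔM = 434.78 − 199.88 = 234.90 → +235 mireds.

+235 mireds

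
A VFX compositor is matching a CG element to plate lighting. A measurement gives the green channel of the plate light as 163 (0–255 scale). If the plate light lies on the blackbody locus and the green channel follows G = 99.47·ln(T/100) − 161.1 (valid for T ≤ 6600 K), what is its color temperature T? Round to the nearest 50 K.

2600 K

ln t = (163 + 161.1) / 99.47 = 3.2583.
t = e^3.2583 = 26.004.
T = 100·t = 2600 K → 2600 K to the nearest 50 K.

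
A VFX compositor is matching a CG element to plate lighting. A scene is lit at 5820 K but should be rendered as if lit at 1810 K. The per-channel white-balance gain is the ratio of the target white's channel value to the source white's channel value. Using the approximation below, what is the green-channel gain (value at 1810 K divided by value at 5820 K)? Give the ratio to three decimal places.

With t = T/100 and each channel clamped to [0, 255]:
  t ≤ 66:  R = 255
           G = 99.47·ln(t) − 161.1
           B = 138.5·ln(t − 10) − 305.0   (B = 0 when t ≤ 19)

At 5820 K (t = 58.2):
  G = 99.47·ln 58.2 − 161.1 = 99.47·4.0639 − 161.1 = 243.135.
At 1810 K (t = 18.1):
  G = 99.47·ln 18.1 − 161.1 = 99.47·2.8959 − 161.1 = 126.956.
Gain = 126.956 / 243.135 = 0.5222 → 0.522.

0.522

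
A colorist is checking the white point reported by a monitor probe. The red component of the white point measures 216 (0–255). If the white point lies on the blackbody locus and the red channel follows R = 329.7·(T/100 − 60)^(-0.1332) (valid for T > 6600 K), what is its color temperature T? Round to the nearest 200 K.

8400 K

(t − 60)^(-0.1332) = 216/329.7 = 0.65514.
t − 60 = 0.65514^(1/-0.1332) = 0.65514^(-7.508) = 23.926, so t = 83.926.
T = 100·t = 8393 K → 8400 K to the nearest 200 K.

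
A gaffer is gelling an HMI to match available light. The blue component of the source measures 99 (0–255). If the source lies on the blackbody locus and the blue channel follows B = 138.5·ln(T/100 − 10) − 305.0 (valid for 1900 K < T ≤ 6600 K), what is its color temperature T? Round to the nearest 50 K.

2850 K

ln(t − 10) = (99 + 305.0) / 138.5 = 2.9170.
t − 10 = e^2.9170 = 18.485, so t = 28.485.
T = 100·t = 2849 K → 2850 K to the nearest 50 K.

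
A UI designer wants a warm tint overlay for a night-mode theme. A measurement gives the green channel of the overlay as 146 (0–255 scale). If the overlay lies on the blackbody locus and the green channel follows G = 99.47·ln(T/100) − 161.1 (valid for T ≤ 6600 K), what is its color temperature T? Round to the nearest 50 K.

2200 K

ln t = (146 + 161.1) / 99.47 = 3.0874.
t = e^3.0874 = 21.919.
T = 100·t = 2192 K → 2200 K to the nearest 50 K.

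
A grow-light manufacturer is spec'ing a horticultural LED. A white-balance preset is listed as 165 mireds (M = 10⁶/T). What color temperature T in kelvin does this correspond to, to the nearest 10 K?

T = 10⁶ / 165 = 6060.61 K → 6060 K.

6060 K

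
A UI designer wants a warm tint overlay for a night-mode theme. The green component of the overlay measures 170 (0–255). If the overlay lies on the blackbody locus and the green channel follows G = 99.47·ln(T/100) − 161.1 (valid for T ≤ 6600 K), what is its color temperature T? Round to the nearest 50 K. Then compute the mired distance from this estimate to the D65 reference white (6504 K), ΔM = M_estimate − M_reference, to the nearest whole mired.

ln t = (170 + 161.1) / 99.47 = 3.3286.
t = e^3.3286 = 27.900.
T = 100·t = 2790 K → 2800 K to the nearest 50 K.
M_estimate = 10⁶/2800 = 357.14; M_reference = 10⁶/6504 = 153.75.
ΔM = 357.14 − 153.75 = 203.39 → +203 mireds.

+203 mireds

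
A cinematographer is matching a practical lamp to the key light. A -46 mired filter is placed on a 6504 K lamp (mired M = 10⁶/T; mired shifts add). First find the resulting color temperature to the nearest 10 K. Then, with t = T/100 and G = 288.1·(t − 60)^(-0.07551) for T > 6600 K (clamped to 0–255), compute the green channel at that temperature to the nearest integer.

221

M_in = 10⁶/6504 = 153.75; M_out = 153.75 + (-46) = 107.75.
T_out = 10⁶/107.75 = 9280.6 K → 9280 K; t = 92.8.
G = 288.1·(92.8 − 60)^(-0.07551) = 288.1·32.8^(-0.07551) = 288.1·0.76831 = 221.350.
Rounded: 221.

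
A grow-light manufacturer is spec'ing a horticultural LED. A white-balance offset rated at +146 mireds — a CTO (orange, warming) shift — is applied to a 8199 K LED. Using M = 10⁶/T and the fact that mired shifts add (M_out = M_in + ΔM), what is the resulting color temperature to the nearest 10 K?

3730 K

M_in = 10⁶/8199 = 121.97 mireds.
M_out = 121.97 + (+146) = 267.97 mireds.
T_out = 10⁶/267.97 = 3731.8 K → 3730 K.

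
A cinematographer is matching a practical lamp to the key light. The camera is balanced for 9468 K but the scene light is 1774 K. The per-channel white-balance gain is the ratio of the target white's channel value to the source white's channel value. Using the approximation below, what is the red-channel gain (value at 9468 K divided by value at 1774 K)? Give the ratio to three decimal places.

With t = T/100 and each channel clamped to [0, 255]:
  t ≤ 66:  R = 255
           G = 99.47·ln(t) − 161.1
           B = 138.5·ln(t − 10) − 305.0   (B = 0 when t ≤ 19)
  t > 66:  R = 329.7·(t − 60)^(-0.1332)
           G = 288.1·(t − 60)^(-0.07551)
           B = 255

0.806

At 1774 K (t = 17.74):
  R = 255 by definition for t ≤ 66.
At 9468 K (t = 94.68):
  R = 329.7·(94.68 − 60)^(-0.1332) = 329.7·34.68^(-0.1332) = 329.7·0.62354 = 205.580.
Gain = 205.580 / 255.000 = 0.8062 → 0.806.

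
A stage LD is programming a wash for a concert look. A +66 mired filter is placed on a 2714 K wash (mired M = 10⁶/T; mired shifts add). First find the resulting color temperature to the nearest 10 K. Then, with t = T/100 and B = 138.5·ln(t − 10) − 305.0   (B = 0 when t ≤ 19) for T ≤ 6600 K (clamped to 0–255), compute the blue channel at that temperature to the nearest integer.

50

M_in = 10⁶/2714 = 368.46; M_out = 368.46 + (+66) = 434.46.
T_out = 10⁶/434.46 = 2301.7 K → 2300 K; t = 23.
B = 138.5·ln(23 − 10) − 305.0 = 138.5·ln 13 − 305.0 = 138.5·2.5649 − 305.0 = 50.245.
Rounded: 50.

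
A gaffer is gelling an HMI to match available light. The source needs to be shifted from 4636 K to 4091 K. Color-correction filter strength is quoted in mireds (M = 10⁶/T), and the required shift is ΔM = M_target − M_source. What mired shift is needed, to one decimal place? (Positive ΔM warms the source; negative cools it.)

+28.7 mireds

M_source = 10⁶/4636 = 215.703; M_target = 10⁶/4091 = 244.439.
ΔM = 244.439 − 215.703 = 28.736 → +28.7 mireds, a warming shift.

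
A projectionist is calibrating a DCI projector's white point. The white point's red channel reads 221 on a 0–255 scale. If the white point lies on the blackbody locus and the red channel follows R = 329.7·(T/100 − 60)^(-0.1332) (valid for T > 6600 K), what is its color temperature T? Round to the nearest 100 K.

8000 K

(t − 60)^(-0.1332) = 221/329.7 = 0.67031.
t − 60 = 0.67031^(1/-0.1332) = 0.67031^(-7.508) = 20.149, so t = 80.149.
T = 100·t = 8015 K → 8000 K to the nearest 100 K.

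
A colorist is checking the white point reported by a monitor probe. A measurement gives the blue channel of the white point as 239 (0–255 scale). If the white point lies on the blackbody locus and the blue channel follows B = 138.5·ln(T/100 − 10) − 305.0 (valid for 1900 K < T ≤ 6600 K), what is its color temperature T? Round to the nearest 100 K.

6100 K

ln(t − 10) = (239 + 305.0) / 138.5 = 3.9278.
t − 10 = e^3.9278 = 50.795, so t = 60.795.
T = 100·t = 6079 K → 6100 K to the nearest 100 K.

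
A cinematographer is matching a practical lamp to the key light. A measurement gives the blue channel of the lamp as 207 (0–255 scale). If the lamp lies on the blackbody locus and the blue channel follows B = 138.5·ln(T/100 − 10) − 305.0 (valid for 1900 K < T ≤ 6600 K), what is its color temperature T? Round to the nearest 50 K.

5050 K

ln(t − 10) = (207 + 305.0) / 138.5 = 3.6968.
t − 10 = e^3.6968 = 40.316, so t = 50.316.
T = 100·t = 5032 K → 5050 K to the nearest 50 K.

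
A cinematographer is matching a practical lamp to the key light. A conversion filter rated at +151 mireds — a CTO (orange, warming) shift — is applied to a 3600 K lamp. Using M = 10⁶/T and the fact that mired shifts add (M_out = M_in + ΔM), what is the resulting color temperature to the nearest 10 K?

2330 K

M_in = 10⁶/3600 = 277.78 mireds.
M_out = 277.78 + (+151) = 428.78 mireds.
T_out = 10⁶/428.78 = 2332.2 K → 2330 K.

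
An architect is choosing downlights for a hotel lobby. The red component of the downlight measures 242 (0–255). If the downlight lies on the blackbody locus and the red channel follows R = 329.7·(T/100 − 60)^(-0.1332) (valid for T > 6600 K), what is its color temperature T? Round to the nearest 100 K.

(t − 60)^(-0.1332) = 242/329.7 = 0.73400.
t − 60 = 0.73400^(1/-0.1332) = 0.73400^(-7.508) = 10.193, so t = 70.193.
T = 100·t = 7019 K → 7000 K to the nearest 100 K.

7000 K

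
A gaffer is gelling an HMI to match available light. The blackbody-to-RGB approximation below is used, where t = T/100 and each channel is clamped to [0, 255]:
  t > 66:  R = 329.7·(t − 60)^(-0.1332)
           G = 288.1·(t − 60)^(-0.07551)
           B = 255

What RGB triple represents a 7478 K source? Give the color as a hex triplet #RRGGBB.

t = 7478/100 = 74.78; the t > 66 branch applies.
R = 329.7·(74.78 − 60)^(-0.1332) = 329.7·14.78^(-0.1332) = 329.7·0.69855 = 230.313.
G = 288.1·(74.78 − 60)^(-0.07551) = 288.1·14.78^(-0.07551) = 288.1·0.81598 = 235.083.
B = 255 by definition for t > 66.
Rounded: (230, 235, 255).
In hex: #E6EBFF.

#E6EBFF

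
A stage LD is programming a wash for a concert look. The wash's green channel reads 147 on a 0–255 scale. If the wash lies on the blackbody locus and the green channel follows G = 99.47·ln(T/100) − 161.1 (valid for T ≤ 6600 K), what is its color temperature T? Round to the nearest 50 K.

ln t = (147 + 161.1) / 99.47 = 3.0974.
t = e^3.0974 = 22.141.
T = 100·t = 2214 K → 2200 K to the nearest 50 K.

2200 K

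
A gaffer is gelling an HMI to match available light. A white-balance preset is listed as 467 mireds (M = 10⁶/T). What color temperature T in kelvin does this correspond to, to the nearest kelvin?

2141 K

T = 10⁶ / 467 = 2141.33 K → 2141 K.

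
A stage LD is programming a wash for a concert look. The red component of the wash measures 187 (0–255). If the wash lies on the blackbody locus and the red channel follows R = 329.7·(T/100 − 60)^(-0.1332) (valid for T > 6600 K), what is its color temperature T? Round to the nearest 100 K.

13100 K

(t − 60)^(-0.1332) = 187/329.7 = 0.56718.
t − 60 = 0.56718^(1/-0.1332) = 0.56718^(-7.508) = 70.620, so t = 130.620.
T = 100·t = 13062 K → 13100 K to the nearest 100 K.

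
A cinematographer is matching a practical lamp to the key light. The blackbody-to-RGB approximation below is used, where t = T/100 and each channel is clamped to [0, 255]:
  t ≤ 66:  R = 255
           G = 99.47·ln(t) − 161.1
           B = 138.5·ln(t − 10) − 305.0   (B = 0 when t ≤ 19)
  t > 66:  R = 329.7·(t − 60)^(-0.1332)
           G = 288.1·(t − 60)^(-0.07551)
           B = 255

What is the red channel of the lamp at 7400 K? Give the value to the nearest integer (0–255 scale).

232

t = 7400/100 = 74; the t > 66 branch applies.
R = 329.7·(74 − 60)^(-0.1332) = 329.7·14^(-0.1332) = 329.7·0.70362 = 231.982.
Rounded: 232.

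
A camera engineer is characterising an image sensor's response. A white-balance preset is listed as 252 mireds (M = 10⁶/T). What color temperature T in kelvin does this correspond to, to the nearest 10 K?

3970 K

T = 10⁶ / 252 = 3968.25 K → 3970 K.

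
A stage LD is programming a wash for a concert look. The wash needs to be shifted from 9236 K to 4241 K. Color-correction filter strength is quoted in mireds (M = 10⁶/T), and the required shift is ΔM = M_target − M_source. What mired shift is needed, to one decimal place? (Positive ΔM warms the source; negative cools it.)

M_source = 10⁶/9236 = 108.272; M_target = 10⁶/4241 = 235.793.
ΔM = 235.793 − 108.272 = 127.521 → +127.5 mireds, a warming shift.

+127.5 mireds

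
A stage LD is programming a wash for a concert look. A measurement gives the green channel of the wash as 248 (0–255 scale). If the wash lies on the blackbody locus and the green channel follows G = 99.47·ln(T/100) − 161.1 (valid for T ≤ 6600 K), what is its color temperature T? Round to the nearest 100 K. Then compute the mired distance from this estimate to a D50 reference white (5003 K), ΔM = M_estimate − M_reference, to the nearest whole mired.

-36 mireds

ln t = (248 + 161.1) / 99.47 = 4.1128.
t = e^4.1128 = 61.117.
T = 100·t = 6112 K → 6100 K to the nearest 100 K.
M_estimate = 10⁶/6100 = 163.93; M_reference = 10⁶/5003 = 199.88.
ΔM = 163.93 − 199.88 = -35.95 → -36 mireds.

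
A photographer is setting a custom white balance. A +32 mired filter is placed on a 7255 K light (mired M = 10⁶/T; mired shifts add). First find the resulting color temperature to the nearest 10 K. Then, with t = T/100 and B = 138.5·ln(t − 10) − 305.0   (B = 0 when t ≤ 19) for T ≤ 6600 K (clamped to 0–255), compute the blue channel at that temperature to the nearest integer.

M_in = 10⁶/7255 = 137.84; M_out = 137.84 + (+32) = 169.84.
T_out = 10⁶/169.84 = 5888.0 K → 5890 K; t = 58.9.
B = 138.5·ln(58.9 − 10) − 305.0 = 138.5·ln 48.9 − 305.0 = 138.5·3.8898 − 305.0 = 233.734.
Rounded: 234.

234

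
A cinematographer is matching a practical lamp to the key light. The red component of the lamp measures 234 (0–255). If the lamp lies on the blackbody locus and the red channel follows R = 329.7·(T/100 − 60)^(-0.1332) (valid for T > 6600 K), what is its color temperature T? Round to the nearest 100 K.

7300 K

(t − 60)^(-0.1332) = 234/329.7 = 0.70974.
t − 60 = 0.70974^(1/-0.1332) = 0.70974^(-7.508) = 13.119, so t = 73.119.
T = 100·t = 7312 K → 7300 K to the nearest 100 K.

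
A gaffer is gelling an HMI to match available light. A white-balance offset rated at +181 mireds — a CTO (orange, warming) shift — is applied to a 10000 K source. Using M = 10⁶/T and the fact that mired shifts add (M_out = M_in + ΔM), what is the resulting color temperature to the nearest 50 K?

M_in = 10⁶/10000 = 100.00 mireds.
M_out = 100.00 + (+181) = 281.00 mireds.
T_out = 10⁶/281.00 = 3558.7 K → 3550 K.

3550 K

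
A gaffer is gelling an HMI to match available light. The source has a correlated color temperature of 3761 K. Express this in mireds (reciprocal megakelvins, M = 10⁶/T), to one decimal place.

M = 10⁶ / 3761 = 265.887 → 265.9 mireds.

265.9 mireds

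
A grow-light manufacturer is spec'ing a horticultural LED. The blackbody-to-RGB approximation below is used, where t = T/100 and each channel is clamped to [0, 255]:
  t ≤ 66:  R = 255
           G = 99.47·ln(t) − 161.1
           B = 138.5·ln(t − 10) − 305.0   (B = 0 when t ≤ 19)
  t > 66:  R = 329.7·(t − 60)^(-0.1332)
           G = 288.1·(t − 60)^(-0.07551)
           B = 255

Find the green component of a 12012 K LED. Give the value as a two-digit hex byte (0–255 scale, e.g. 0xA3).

0xD3

t = 12012/100 = 120.12; the t > 66 branch applies.
G = 288.1·(120.12 − 60)^(-0.07551) = 288.1·60.12^(-0.07551) = 288.1·0.73395 = 211.451.
Rounded: 211; in hex, 0xD3.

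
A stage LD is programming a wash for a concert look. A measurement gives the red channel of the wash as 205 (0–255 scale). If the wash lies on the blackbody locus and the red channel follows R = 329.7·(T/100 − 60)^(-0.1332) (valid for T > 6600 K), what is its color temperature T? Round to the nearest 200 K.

9600 K

(t − 60)^(-0.1332) = 205/329.7 = 0.62178.
t − 60 = 0.62178^(1/-0.1332) = 0.62178^(-7.508) = 35.423, so t = 95.423.
T = 100·t = 9542 K → 9600 K to the nearest 200 K.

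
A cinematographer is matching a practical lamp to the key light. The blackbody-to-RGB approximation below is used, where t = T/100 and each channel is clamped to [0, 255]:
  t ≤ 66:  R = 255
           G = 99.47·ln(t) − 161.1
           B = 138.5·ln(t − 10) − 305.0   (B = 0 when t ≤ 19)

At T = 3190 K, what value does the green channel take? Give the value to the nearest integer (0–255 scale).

t = 3190/100 = 31.9; the t ≤ 66 branch applies.
G = 99.47·ln 31.9 − 161.1 = 99.47·3.4626 − 161.1 = 183.325.
Rounded: 183.

183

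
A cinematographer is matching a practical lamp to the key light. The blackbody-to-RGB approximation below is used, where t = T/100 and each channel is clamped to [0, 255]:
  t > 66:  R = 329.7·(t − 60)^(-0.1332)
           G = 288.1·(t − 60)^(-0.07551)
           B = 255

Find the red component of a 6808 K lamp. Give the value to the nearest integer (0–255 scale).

t = 6808/100 = 68.08; the t > 66 branch applies.
R = 329.7·(68.08 − 60)^(-0.1332) = 329.7·8.08^(-0.1332) = 329.7·0.75706 = 249.604.
Rounded: 250.

250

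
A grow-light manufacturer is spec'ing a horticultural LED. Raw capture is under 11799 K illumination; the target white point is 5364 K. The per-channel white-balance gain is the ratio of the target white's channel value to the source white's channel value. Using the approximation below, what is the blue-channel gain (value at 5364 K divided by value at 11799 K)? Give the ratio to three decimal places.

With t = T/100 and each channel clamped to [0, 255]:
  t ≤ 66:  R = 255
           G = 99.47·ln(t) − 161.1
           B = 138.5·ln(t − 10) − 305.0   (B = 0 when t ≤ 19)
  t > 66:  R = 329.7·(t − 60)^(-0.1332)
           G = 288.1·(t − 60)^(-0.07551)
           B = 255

At 11799 K (t = 117.99):
  B = 255 by definition for t > 66.
At 5364 K (t = 53.64):
  B = 138.5·ln(53.64 − 10) − 305.0 = 138.5·ln 43.64 − 305.0 = 138.5·3.7760 − 305.0 = 217.972.
Gain = 217.972 / 255.000 = 0.8548 → 0.855.

0.855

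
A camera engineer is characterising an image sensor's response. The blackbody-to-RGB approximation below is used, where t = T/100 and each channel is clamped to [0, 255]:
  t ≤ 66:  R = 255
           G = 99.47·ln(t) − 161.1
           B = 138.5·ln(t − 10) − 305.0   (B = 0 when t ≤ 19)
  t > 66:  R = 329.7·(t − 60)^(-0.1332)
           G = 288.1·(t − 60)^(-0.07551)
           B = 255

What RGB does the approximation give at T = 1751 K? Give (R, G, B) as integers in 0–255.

t = 1751/100 = 17.51; the t ≤ 66 branch applies.
R = 255 by definition for t ≤ 66.
G = 99.47·ln 17.51 − 161.1 = 99.47·2.8628 − 161.1 = 123.660.
t = 17.51 ≤ 19, so B = 0.
Rounded: (255, 124, 0).

(255, 124, 0)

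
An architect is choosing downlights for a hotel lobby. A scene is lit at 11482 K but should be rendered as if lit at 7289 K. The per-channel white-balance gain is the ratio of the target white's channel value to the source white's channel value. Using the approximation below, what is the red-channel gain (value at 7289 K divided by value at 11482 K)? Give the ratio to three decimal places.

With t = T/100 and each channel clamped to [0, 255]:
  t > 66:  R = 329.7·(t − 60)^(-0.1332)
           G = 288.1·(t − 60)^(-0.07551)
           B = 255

At 11482 K (t = 114.82):
  R = 329.7·(114.82 − 60)^(-0.1332) = 329.7·54.82^(-0.1332) = 329.7·0.58664 = 193.416.
At 7289 K (t = 72.89):
  R = 329.7·(72.89 − 60)^(-0.1332) = 329.7·12.89^(-0.1332) = 329.7·0.71140 = 234.549.
Gain = 234.549 / 193.416 = 1.2127 → 1.213.

1.213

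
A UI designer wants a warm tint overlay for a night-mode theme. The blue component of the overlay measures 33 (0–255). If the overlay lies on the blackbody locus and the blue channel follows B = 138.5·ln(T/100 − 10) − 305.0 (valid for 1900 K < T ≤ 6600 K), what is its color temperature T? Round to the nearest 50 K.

ln(t − 10) = (33 + 305.0) / 138.5 = 2.4404.
t − 10 = e^2.4404 = 11.478, so t = 21.478.
T = 100·t = 2148 K → 2150 K to the nearest 50 K.

2150 K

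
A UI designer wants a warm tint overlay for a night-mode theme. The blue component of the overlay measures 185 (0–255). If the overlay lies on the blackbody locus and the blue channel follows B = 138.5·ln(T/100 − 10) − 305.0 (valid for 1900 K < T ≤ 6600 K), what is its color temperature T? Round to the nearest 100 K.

ln(t − 10) = (185 + 305.0) / 138.5 = 3.5379.
t − 10 = e^3.5379 = 34.395, so t = 44.395.
T = 100·t = 4439 K → 4400 K to the nearest 100 K.

4400 K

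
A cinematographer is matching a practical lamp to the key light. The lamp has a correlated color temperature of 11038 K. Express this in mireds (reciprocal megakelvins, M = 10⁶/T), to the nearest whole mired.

91 mireds

M = 10⁶ / 11038 = 90.596 → 91 mireds.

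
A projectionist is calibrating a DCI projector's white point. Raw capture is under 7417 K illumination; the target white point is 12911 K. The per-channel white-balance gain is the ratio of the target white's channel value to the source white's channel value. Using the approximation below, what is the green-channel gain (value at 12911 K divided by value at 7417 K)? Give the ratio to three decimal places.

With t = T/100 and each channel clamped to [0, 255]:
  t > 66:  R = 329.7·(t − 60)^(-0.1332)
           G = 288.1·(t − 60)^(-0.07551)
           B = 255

0.887

At 7417 K (t = 74.17):
  G = 288.1·(74.17 − 60)^(-0.07551) = 288.1·14.17^(-0.07551) = 288.1·0.81858 = 235.832.
At 12911 K (t = 129.11):
  G = 288.1·(129.11 − 60)^(-0.07551) = 288.1·69.11^(-0.07551) = 288.1·0.72627 = 209.238.
Gain = 209.238 / 235.832 = 0.8872 → 0.887.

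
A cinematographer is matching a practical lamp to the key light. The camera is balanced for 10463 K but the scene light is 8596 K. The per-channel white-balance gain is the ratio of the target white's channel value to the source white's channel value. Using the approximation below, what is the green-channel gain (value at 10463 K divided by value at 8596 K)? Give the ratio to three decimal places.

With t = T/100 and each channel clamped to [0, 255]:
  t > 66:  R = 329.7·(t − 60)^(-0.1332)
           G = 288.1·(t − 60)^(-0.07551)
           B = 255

At 8596 K (t = 85.96):
  G = 288.1·(85.96 − 60)^(-0.07551) = 288.1·25.96^(-0.07551) = 288.1·0.78200 = 225.294.
At 10463 K (t = 104.63):
  G = 288.1·(104.63 − 60)^(-0.07551) = 288.1·44.63^(-0.07551) = 288.1·0.75065 = 216.262.
Gain = 216.262 / 225.294 = 0.9599 → 0.960.

0.960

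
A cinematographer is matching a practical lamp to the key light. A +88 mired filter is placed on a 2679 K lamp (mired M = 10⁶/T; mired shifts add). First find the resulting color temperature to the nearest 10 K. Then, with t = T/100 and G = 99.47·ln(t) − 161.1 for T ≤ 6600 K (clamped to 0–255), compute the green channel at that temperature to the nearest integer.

M_in = 10⁶/2679 = 373.27; M_out = 373.27 + (+88) = 461.27.
T_out = 10⁶/461.27 = 2167.9 K → 2170 K; t = 21.7.
G = 99.47·ln 21.7 − 161.1 = 99.47·3.0773 − 161.1 = 145.000.
Rounded: 145.

145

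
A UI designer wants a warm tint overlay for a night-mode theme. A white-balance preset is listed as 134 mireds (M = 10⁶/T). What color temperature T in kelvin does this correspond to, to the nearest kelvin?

T = 10⁶ / 134 = 7462.69 K → 7463 K.

7463 K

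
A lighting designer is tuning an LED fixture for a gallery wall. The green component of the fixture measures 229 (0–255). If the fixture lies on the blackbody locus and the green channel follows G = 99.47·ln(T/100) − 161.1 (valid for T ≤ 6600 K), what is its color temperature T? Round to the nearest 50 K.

5050 K

ln t = (229 + 161.1) / 99.47 = 3.9218.
t = e^3.9218 = 50.491.
T = 100·t = 5049 K → 5050 K to the nearest 50 K.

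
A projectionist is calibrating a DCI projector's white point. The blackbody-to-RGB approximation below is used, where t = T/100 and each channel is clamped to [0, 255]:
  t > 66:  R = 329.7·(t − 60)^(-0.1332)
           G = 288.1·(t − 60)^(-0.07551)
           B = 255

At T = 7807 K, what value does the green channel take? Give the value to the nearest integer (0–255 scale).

t = 7807/100 = 78.07; the t > 66 branch applies.
G = 288.1·(78.07 − 60)^(-0.07551) = 288.1·18.07^(-0.07551) = 288.1·0.80369 = 231.542.
Rounded: 232.

232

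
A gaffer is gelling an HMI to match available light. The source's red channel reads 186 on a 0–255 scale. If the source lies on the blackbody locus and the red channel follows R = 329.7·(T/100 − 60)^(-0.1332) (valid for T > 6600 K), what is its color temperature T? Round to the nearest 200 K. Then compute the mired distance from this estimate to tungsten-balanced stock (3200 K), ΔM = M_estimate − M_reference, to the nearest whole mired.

-238 mireds

(t − 60)^(-0.1332) = 186/329.7 = 0.56415.
t − 60 = 0.56415^(1/-0.1332) = 0.56415^(-7.508) = 73.521, so t = 133.521.
T = 100·t = 13352 K → 13400 K to the nearest 200 K.
M_estimate = 10⁶/13400 = 74.63; M_reference = 10⁶/3200 = 312.50.
ΔM = 74.63 − 312.50 = -237.87 → -238 mireds.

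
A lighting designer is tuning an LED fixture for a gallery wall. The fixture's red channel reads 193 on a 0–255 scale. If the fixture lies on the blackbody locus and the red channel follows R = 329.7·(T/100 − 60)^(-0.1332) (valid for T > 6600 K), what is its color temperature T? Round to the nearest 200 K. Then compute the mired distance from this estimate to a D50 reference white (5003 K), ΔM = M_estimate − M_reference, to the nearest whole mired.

(t − 60)^(-0.1332) = 193/329.7 = 0.58538.
t − 60 = 0.58538^(1/-0.1332) = 0.58538^(-7.508) = 55.713, so t = 115.713.
T = 100·t = 11571 K → 11600 K to the nearest 200 K.
M_estimate = 10⁶/11600 = 86.21; M_reference = 10⁶/5003 = 199.88.
ΔM = 86.21 − 199.88 = -113.67 → -114 mireds.

-114 mireds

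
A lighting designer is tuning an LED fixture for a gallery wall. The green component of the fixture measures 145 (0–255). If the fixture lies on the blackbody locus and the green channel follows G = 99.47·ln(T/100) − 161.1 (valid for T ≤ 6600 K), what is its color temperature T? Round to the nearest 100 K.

ln t = (145 + 161.1) / 99.47 = 3.0773.
t = e^3.0773 = 21.700.
T = 100·t = 2170 K → 2200 K to the nearest 100 K.

2200 K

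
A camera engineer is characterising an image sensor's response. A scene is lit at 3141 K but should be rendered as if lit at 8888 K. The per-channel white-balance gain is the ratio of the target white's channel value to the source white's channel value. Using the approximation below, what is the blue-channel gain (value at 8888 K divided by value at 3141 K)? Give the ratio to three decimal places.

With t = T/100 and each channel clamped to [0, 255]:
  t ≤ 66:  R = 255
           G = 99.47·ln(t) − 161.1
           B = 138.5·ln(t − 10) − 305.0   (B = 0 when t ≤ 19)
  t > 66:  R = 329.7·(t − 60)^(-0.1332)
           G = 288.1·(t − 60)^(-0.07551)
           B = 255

2.137

At 3141 K (t = 31.41):
  B = 138.5·ln(31.41 − 10) − 305.0 = 138.5·ln 21.41 − 305.0 = 138.5·3.0639 − 305.0 = 119.344.
At 8888 K (t = 88.88):
  B = 255 by definition for t > 66.
Gain = 255.000 / 119.344 = 2.1367 → 2.137.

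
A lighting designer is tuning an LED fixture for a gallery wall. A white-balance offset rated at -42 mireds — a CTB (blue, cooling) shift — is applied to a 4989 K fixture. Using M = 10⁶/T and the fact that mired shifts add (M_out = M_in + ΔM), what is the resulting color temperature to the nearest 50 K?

6300 K

M_in = 10⁶/4989 = 200.44 mireds.
M_out = 200.44 + (-42) = 158.44 mireds.
T_out = 10⁶/158.44 = 6311.5 K → 6300 K.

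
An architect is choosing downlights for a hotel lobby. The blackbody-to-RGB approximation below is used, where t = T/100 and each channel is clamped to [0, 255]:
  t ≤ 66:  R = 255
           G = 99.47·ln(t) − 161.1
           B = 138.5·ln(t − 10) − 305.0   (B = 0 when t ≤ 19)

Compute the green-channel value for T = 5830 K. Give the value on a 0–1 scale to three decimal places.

t = 5830/100 = 58.3; the t ≤ 66 branch applies.
G = 99.47·ln 58.3 − 161.1 = 99.47·4.0656 − 161.1 = 243.305.
On a 0–1 scale: 243.305/255 = 0.9541 → 0.954.

0.954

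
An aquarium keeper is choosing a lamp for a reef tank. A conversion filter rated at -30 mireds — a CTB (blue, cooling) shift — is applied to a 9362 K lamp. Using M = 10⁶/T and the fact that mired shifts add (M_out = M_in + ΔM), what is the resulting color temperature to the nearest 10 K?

13020 K

M_in = 10⁶/9362 = 106.81 mireds.
M_out = 106.81 + (-30) = 76.81 mireds.
T_out = 10⁶/76.81 = 13018.3 K → 13020 K.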